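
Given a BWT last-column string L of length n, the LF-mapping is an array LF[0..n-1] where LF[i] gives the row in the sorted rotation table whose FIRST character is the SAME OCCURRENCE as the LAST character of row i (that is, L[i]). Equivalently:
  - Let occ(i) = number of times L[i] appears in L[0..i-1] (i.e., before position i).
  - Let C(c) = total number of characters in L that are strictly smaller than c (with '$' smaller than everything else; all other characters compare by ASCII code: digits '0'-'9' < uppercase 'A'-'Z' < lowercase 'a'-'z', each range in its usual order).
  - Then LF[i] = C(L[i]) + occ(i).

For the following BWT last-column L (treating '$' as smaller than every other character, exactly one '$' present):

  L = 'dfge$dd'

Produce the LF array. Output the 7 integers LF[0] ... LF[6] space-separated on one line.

Answer: 1 5 6 4 0 2 3

Derivation:
Char counts: '$':1, 'd':3, 'e':1, 'f':1, 'g':1
C (first-col start): C('$')=0, C('d')=1, C('e')=4, C('f')=5, C('g')=6
L[0]='d': occ=0, LF[0]=C('d')+0=1+0=1
L[1]='f': occ=0, LF[1]=C('f')+0=5+0=5
L[2]='g': occ=0, LF[2]=C('g')+0=6+0=6
L[3]='e': occ=0, LF[3]=C('e')+0=4+0=4
L[4]='$': occ=0, LF[4]=C('$')+0=0+0=0
L[5]='d': occ=1, LF[5]=C('d')+1=1+1=2
L[6]='d': occ=2, LF[6]=C('d')+2=1+2=3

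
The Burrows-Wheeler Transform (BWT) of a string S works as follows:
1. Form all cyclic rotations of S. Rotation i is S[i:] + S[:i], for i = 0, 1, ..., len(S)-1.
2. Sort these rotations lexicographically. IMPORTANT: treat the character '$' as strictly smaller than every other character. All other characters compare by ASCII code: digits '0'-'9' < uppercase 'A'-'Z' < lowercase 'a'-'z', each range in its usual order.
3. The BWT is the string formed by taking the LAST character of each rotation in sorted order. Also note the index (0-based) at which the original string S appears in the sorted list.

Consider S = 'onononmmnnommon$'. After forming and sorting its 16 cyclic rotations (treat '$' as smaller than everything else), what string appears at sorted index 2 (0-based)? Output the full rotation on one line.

Answer: mmon$onononmmnno

Derivation:
All 16 rotations (rotation i = S[i:]+S[:i]):
  rot[0] = onononmmnnommon$
  rot[1] = nononmmnnommon$o
  rot[2] = ononmmnnommon$on
  rot[3] = nonmmnnommon$ono
  rot[4] = onmmnnommon$onon
  rot[5] = nmmnnommon$onono
  rot[6] = mmnnommon$ononon
  rot[7] = mnnommon$onononm
  rot[8] = nnommon$onononmm
  rot[9] = nommon$onononmmn
  rot[10] = ommon$onononmmnn
  rot[11] = mmon$onononmmnno
  rot[12] = mon$onononmmnnom
  rot[13] = on$onononmmnnomm
  rot[14] = n$onononmmnnommo
  rot[15] = $onononmmnnommon
Sorted (with $ < everything):
  sorted[0] = $onononmmnnommon
  sorted[1] = mmnnommon$ononon
  sorted[2] = mmon$onononmmnno
  sorted[3] = mnnommon$onononm
  sorted[4] = mon$onononmmnnom
  sorted[5] = n$onononmmnnommo
  sorted[6] = nmmnnommon$onono
  sorted[7] = nnommon$onononmm
  sorted[8] = nommon$onononmmn
  sorted[9] = nonmmnnommon$ono
  sorted[10] = nononmmnnommon$o
  sorted[11] = ommon$onononmmnn
  sorted[12] = on$onononmmnnomm
  sorted[13] = onmmnnommon$onon
  sorted[14] = ononmmnnommon$on
  sorted[15] = onononmmnnommon$
sorted[2] = mmon$onononmmnno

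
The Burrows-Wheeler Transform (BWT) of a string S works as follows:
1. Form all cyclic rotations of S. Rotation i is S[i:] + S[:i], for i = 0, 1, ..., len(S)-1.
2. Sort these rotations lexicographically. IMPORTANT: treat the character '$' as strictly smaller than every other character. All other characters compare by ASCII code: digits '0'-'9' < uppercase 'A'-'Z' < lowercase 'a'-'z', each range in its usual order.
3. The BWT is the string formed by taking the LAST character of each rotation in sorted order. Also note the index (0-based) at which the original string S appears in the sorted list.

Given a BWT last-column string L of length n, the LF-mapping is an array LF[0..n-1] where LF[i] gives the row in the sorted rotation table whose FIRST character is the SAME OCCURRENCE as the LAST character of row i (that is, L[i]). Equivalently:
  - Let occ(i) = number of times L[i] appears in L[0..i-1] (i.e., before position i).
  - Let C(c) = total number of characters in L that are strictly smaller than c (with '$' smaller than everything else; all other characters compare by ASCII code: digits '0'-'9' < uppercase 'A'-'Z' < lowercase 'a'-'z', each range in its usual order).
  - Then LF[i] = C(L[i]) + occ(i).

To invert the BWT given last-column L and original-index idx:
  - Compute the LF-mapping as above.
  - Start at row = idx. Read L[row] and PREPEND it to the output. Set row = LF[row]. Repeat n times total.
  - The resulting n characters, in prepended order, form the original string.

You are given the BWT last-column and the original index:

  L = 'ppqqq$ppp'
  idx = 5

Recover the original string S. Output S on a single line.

LF mapping: 1 2 6 7 8 0 3 4 5
Walk LF starting at row 5, prepending L[row]:
  step 1: row=5, L[5]='$', prepend. Next row=LF[5]=0
  step 2: row=0, L[0]='p', prepend. Next row=LF[0]=1
  step 3: row=1, L[1]='p', prepend. Next row=LF[1]=2
  step 4: row=2, L[2]='q', prepend. Next row=LF[2]=6
  step 5: row=6, L[6]='p', prepend. Next row=LF[6]=3
  step 6: row=3, L[3]='q', prepend. Next row=LF[3]=7
  step 7: row=7, L[7]='p', prepend. Next row=LF[7]=4
  step 8: row=4, L[4]='q', prepend. Next row=LF[4]=8
  step 9: row=8, L[8]='p', prepend. Next row=LF[8]=5
Reversed output: pqpqpqpp$

Answer: pqpqpqpp$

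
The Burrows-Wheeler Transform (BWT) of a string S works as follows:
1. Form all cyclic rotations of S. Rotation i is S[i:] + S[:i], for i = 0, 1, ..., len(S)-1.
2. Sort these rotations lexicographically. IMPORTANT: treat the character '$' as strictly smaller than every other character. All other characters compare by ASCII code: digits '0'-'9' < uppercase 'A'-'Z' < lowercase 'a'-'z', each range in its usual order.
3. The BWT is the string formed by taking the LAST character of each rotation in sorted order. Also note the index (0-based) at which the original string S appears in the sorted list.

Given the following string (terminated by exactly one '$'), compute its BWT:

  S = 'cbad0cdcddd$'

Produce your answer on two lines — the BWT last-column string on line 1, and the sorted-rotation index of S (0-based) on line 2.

Answer: ddbc$0ddacdc
4

Derivation:
All 12 rotations (rotation i = S[i:]+S[:i]):
  rot[0] = cbad0cdcddd$
  rot[1] = bad0cdcddd$c
  rot[2] = ad0cdcddd$cb
  rot[3] = d0cdcddd$cba
  rot[4] = 0cdcddd$cbad
  rot[5] = cdcddd$cbad0
  rot[6] = dcddd$cbad0c
  rot[7] = cddd$cbad0cd
  rot[8] = ddd$cbad0cdc
  rot[9] = dd$cbad0cdcd
  rot[10] = d$cbad0cdcdd
  rot[11] = $cbad0cdcddd
Sorted (with $ < everything):
  sorted[0] = $cbad0cdcddd  (last char: 'd')
  sorted[1] = 0cdcddd$cbad  (last char: 'd')
  sorted[2] = ad0cdcddd$cb  (last char: 'b')
  sorted[3] = bad0cdcddd$c  (last char: 'c')
  sorted[4] = cbad0cdcddd$  (last char: '$')
  sorted[5] = cdcddd$cbad0  (last char: '0')
  sorted[6] = cddd$cbad0cd  (last char: 'd')
  sorted[7] = d$cbad0cdcdd  (last char: 'd')
  sorted[8] = d0cdcddd$cba  (last char: 'a')
  sorted[9] = dcddd$cbad0c  (last char: 'c')
  sorted[10] = dd$cbad0cdcd  (last char: 'd')
  sorted[11] = ddd$cbad0cdc  (last char: 'c')
Last column: ddbc$0ddacdc
Original string S is at sorted index 4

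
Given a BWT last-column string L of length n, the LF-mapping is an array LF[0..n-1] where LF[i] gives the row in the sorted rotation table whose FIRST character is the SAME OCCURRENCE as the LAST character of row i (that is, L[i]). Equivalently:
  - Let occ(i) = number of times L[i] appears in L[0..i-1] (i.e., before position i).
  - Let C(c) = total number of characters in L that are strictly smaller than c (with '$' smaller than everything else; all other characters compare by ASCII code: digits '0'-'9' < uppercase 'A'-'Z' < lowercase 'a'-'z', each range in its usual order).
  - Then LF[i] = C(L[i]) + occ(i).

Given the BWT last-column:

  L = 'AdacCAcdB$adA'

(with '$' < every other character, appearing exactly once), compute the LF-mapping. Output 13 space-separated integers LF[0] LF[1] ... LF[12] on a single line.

Char counts: '$':1, 'A':3, 'B':1, 'C':1, 'a':2, 'c':2, 'd':3
C (first-col start): C('$')=0, C('A')=1, C('B')=4, C('C')=5, C('a')=6, C('c')=8, C('d')=10
L[0]='A': occ=0, LF[0]=C('A')+0=1+0=1
L[1]='d': occ=0, LF[1]=C('d')+0=10+0=10
L[2]='a': occ=0, LF[2]=C('a')+0=6+0=6
L[3]='c': occ=0, LF[3]=C('c')+0=8+0=8
L[4]='C': occ=0, LF[4]=C('C')+0=5+0=5
L[5]='A': occ=1, LF[5]=C('A')+1=1+1=2
L[6]='c': occ=1, LF[6]=C('c')+1=8+1=9
L[7]='d': occ=1, LF[7]=C('d')+1=10+1=11
L[8]='B': occ=0, LF[8]=C('B')+0=4+0=4
L[9]='$': occ=0, LF[9]=C('$')+0=0+0=0
L[10]='a': occ=1, LF[10]=C('a')+1=6+1=7
L[11]='d': occ=2, LF[11]=C('d')+2=10+2=12
L[12]='A': occ=2, LF[12]=C('A')+2=1+2=3

Answer: 1 10 6 8 5 2 9 11 4 0 7 12 3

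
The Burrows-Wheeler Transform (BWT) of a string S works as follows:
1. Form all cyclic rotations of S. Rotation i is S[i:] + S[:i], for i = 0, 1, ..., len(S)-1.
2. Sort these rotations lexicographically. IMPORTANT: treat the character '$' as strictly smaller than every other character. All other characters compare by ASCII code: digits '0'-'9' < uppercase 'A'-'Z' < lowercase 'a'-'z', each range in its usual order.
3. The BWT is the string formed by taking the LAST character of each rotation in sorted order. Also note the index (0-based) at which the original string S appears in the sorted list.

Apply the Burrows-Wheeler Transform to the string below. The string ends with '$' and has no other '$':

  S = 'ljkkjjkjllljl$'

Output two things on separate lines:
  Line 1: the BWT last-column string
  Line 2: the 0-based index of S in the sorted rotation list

Answer: lkjllkkjjj$llj
10

Derivation:
All 14 rotations (rotation i = S[i:]+S[:i]):
  rot[0] = ljkkjjkjllljl$
  rot[1] = jkkjjkjllljl$l
  rot[2] = kkjjkjllljl$lj
  rot[3] = kjjkjllljl$ljk
  rot[4] = jjkjllljl$ljkk
  rot[5] = jkjllljl$ljkkj
  rot[6] = kjllljl$ljkkjj
  rot[7] = jllljl$ljkkjjk
  rot[8] = llljl$ljkkjjkj
  rot[9] = lljl$ljkkjjkjl
  rot[10] = ljl$ljkkjjkjll
  rot[11] = jl$ljkkjjkjlll
  rot[12] = l$ljkkjjkjlllj
  rot[13] = $ljkkjjkjllljl
Sorted (with $ < everything):
  sorted[0] = $ljkkjjkjllljl  (last char: 'l')
  sorted[1] = jjkjllljl$ljkk  (last char: 'k')
  sorted[2] = jkjllljl$ljkkj  (last char: 'j')
  sorted[3] = jkkjjkjllljl$l  (last char: 'l')
  sorted[4] = jl$ljkkjjkjlll  (last char: 'l')
  sorted[5] = jllljl$ljkkjjk  (last char: 'k')
  sorted[6] = kjjkjllljl$ljk  (last char: 'k')
  sorted[7] = kjllljl$ljkkjj  (last char: 'j')
  sorted[8] = kkjjkjllljl$lj  (last char: 'j')
  sorted[9] = l$ljkkjjkjlllj  (last char: 'j')
  sorted[10] = ljkkjjkjllljl$  (last char: '$')
  sorted[11] = ljl$ljkkjjkjll  (last char: 'l')
  sorted[12] = lljl$ljkkjjkjl  (last char: 'l')
  sorted[13] = llljl$ljkkjjkj  (last char: 'j')
Last column: lkjllkkjjj$llj
Original string S is at sorted index 10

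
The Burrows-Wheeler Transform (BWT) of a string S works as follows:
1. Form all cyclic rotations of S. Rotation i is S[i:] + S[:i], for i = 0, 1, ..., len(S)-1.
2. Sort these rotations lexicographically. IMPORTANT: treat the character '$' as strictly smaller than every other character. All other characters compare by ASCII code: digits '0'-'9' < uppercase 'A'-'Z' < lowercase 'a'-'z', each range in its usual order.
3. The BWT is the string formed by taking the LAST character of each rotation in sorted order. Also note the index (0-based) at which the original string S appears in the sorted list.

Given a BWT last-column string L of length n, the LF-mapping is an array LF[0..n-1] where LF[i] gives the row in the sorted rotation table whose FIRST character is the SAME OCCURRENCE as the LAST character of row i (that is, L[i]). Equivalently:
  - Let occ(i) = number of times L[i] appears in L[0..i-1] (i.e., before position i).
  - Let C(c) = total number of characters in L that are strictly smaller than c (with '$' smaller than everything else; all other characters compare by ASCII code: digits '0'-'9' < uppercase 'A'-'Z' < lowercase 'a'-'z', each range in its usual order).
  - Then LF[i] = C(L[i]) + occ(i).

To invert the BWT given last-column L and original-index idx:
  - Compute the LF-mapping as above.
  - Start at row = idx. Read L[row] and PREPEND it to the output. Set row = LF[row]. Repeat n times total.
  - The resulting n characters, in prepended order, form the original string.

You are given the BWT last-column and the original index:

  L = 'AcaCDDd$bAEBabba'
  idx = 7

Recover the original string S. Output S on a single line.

LF mapping: 1 14 8 4 5 6 15 0 11 2 7 3 9 12 13 10
Walk LF starting at row 7, prepending L[row]:
  step 1: row=7, L[7]='$', prepend. Next row=LF[7]=0
  step 2: row=0, L[0]='A', prepend. Next row=LF[0]=1
  step 3: row=1, L[1]='c', prepend. Next row=LF[1]=14
  step 4: row=14, L[14]='b', prepend. Next row=LF[14]=13
  step 5: row=13, L[13]='b', prepend. Next row=LF[13]=12
  step 6: row=12, L[12]='a', prepend. Next row=LF[12]=9
  step 7: row=9, L[9]='A', prepend. Next row=LF[9]=2
  step 8: row=2, L[2]='a', prepend. Next row=LF[2]=8
  step 9: row=8, L[8]='b', prepend. Next row=LF[8]=11
  step 10: row=11, L[11]='B', prepend. Next row=LF[11]=3
  step 11: row=3, L[3]='C', prepend. Next row=LF[3]=4
  step 12: row=4, L[4]='D', prepend. Next row=LF[4]=5
  step 13: row=5, L[5]='D', prepend. Next row=LF[5]=6
  step 14: row=6, L[6]='d', prepend. Next row=LF[6]=15
  step 15: row=15, L[15]='a', prepend. Next row=LF[15]=10
  step 16: row=10, L[10]='E', prepend. Next row=LF[10]=7
Reversed output: EadDDCBbaAabbcA$

Answer: EadDDCBbaAabbcA$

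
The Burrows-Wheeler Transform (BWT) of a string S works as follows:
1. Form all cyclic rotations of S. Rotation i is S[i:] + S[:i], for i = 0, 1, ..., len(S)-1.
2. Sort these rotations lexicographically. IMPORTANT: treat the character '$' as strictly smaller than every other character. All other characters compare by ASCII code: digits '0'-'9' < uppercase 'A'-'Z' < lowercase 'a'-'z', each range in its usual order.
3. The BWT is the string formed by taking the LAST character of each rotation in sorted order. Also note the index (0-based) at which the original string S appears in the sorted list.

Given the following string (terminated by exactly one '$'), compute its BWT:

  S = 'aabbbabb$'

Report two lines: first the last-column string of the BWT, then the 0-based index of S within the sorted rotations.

Answer: b$babbaba
1

Derivation:
All 9 rotations (rotation i = S[i:]+S[:i]):
  rot[0] = aabbbabb$
  rot[1] = abbbabb$a
  rot[2] = bbbabb$aa
  rot[3] = bbabb$aab
  rot[4] = babb$aabb
  rot[5] = abb$aabbb
  rot[6] = bb$aabbba
  rot[7] = b$aabbbab
  rot[8] = $aabbbabb
Sorted (with $ < everything):
  sorted[0] = $aabbbabb  (last char: 'b')
  sorted[1] = aabbbabb$  (last char: '$')
  sorted[2] = abb$aabbb  (last char: 'b')
  sorted[3] = abbbabb$a  (last char: 'a')
  sorted[4] = b$aabbbab  (last char: 'b')
  sorted[5] = babb$aabb  (last char: 'b')
  sorted[6] = bb$aabbba  (last char: 'a')
  sorted[7] = bbabb$aab  (last char: 'b')
  sorted[8] = bbbabb$aa  (last char: 'a')
Last column: b$babbaba
Original string S is at sorted index 1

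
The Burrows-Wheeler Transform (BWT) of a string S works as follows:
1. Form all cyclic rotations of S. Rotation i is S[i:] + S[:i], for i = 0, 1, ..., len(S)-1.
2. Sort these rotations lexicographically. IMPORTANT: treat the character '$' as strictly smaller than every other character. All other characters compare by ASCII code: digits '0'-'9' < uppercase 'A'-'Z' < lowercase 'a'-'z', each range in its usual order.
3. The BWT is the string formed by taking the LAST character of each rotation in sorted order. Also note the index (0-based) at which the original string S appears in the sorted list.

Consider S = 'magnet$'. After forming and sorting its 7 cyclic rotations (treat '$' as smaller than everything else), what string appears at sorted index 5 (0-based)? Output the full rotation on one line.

All 7 rotations (rotation i = S[i:]+S[:i]):
  rot[0] = magnet$
  rot[1] = agnet$m
  rot[2] = gnet$ma
  rot[3] = net$mag
  rot[4] = et$magn
  rot[5] = t$magne
  rot[6] = $magnet
Sorted (with $ < everything):
  sorted[0] = $magnet
  sorted[1] = agnet$m
  sorted[2] = et$magn
  sorted[3] = gnet$ma
  sorted[4] = magnet$
  sorted[5] = net$mag
  sorted[6] = t$magne
sorted[5] = net$mag

Answer: net$mag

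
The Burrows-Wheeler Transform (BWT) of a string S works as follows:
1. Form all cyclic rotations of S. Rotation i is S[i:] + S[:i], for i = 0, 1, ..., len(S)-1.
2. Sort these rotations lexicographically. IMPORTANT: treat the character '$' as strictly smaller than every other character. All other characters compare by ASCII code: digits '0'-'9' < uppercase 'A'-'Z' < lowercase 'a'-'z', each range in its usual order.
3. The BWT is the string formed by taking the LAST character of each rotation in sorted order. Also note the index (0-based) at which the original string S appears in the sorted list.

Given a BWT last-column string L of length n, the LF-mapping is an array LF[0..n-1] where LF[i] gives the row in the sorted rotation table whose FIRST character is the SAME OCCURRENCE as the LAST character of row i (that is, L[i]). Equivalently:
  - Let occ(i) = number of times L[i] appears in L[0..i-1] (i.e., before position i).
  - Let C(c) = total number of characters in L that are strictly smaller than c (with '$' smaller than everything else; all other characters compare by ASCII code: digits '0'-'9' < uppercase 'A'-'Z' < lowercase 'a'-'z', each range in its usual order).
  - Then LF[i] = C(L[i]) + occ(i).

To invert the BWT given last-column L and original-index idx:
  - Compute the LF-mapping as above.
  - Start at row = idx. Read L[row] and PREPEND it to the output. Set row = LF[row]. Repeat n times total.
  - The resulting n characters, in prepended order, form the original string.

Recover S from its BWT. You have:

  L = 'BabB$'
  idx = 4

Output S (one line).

Answer: bBaB$

Derivation:
LF mapping: 1 3 4 2 0
Walk LF starting at row 4, prepending L[row]:
  step 1: row=4, L[4]='$', prepend. Next row=LF[4]=0
  step 2: row=0, L[0]='B', prepend. Next row=LF[0]=1
  step 3: row=1, L[1]='a', prepend. Next row=LF[1]=3
  step 4: row=3, L[3]='B', prepend. Next row=LF[3]=2
  step 5: row=2, L[2]='b', prepend. Next row=LF[2]=4
Reversed output: bBaB$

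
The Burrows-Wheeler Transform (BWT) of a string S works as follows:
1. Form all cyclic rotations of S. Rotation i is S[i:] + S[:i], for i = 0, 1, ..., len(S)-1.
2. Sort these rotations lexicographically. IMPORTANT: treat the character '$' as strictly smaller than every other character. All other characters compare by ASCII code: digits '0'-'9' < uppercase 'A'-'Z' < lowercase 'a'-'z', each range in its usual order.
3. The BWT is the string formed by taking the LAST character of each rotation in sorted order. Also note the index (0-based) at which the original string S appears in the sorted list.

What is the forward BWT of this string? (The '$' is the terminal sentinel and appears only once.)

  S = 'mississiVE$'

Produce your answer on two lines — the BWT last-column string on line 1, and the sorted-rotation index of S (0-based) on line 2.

Answer: EVissm$ssii
6

Derivation:
All 11 rotations (rotation i = S[i:]+S[:i]):
  rot[0] = mississiVE$
  rot[1] = ississiVE$m
  rot[2] = ssissiVE$mi
  rot[3] = sissiVE$mis
  rot[4] = issiVE$miss
  rot[5] = ssiVE$missi
  rot[6] = siVE$missis
  rot[7] = iVE$mississ
  rot[8] = VE$mississi
  rot[9] = E$mississiV
  rot[10] = $mississiVE
Sorted (with $ < everything):
  sorted[0] = $mississiVE  (last char: 'E')
  sorted[1] = E$mississiV  (last char: 'V')
  sorted[2] = VE$mississi  (last char: 'i')
  sorted[3] = iVE$mississ  (last char: 's')
  sorted[4] = issiVE$miss  (last char: 's')
  sorted[5] = ississiVE$m  (last char: 'm')
  sorted[6] = mississiVE$  (last char: '$')
  sorted[7] = siVE$missis  (last char: 's')
  sorted[8] = sissiVE$mis  (last char: 's')
  sorted[9] = ssiVE$missi  (last char: 'i')
  sorted[10] = ssissiVE$mi  (last char: 'i')
Last column: EVissm$ssii
Original string S is at sorted index 6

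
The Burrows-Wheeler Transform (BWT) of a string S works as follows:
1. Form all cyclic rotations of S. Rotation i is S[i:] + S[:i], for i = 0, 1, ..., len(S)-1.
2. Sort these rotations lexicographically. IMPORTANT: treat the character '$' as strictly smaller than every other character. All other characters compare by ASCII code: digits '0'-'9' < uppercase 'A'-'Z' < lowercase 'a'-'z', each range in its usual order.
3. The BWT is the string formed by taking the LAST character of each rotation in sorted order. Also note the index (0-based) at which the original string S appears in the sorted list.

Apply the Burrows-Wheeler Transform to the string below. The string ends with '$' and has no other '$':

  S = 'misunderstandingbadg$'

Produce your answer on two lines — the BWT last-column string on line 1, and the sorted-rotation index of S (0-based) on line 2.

Answer: gbtgnanddndm$uaieriss
12

Derivation:
All 21 rotations (rotation i = S[i:]+S[:i]):
  rot[0] = misunderstandingbadg$
  rot[1] = isunderstandingbadg$m
  rot[2] = sunderstandingbadg$mi
  rot[3] = understandingbadg$mis
  rot[4] = nderstandingbadg$misu
  rot[5] = derstandingbadg$misun
  rot[6] = erstandingbadg$misund
  rot[7] = rstandingbadg$misunde
  rot[8] = standingbadg$misunder
  rot[9] = tandingbadg$misunders
  rot[10] = andingbadg$misunderst
  rot[11] = ndingbadg$misundersta
  rot[12] = dingbadg$misunderstan
  rot[13] = ingbadg$misunderstand
  rot[14] = ngbadg$misunderstandi
  rot[15] = gbadg$misunderstandin
  rot[16] = badg$misunderstanding
  rot[17] = adg$misunderstandingb
  rot[18] = dg$misunderstandingba
  rot[19] = g$misunderstandingbad
  rot[20] = $misunderstandingbadg
Sorted (with $ < everything):
  sorted[0] = $misunderstandingbadg  (last char: 'g')
  sorted[1] = adg$misunderstandingb  (last char: 'b')
  sorted[2] = andingbadg$misunderst  (last char: 't')
  sorted[3] = badg$misunderstanding  (last char: 'g')
  sorted[4] = derstandingbadg$misun  (last char: 'n')
  sorted[5] = dg$misunderstandingba  (last char: 'a')
  sorted[6] = dingbadg$misunderstan  (last char: 'n')
  sorted[7] = erstandingbadg$misund  (last char: 'd')
  sorted[8] = g$misunderstandingbad  (last char: 'd')
  sorted[9] = gbadg$misunderstandin  (last char: 'n')
  sorted[10] = ingbadg$misunderstand  (last char: 'd')
  sorted[11] = isunderstandingbadg$m  (last char: 'm')
  sorted[12] = misunderstandingbadg$  (last char: '$')
  sorted[13] = nderstandingbadg$misu  (last char: 'u')
  sorted[14] = ndingbadg$misundersta  (last char: 'a')
  sorted[15] = ngbadg$misunderstandi  (last char: 'i')
  sorted[16] = rstandingbadg$misunde  (last char: 'e')
  sorted[17] = standingbadg$misunder  (last char: 'r')
  sorted[18] = sunderstandingbadg$mi  (last char: 'i')
  sorted[19] = tandingbadg$misunders  (last char: 's')
  sorted[20] = understandingbadg$mis  (last char: 's')
Last column: gbtgnanddndm$uaieriss
Original string S is at sorted index 12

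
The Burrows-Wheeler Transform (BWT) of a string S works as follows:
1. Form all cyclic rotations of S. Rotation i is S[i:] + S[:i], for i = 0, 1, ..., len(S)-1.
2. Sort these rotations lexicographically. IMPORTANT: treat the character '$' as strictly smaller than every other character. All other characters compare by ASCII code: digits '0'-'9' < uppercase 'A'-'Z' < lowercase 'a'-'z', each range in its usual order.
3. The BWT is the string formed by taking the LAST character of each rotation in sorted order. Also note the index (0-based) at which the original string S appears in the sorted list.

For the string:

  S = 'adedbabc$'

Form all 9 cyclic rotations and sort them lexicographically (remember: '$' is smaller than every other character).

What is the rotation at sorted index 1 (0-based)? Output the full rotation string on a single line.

Answer: abc$adedb

Derivation:
All 9 rotations (rotation i = S[i:]+S[:i]):
  rot[0] = adedbabc$
  rot[1] = dedbabc$a
  rot[2] = edbabc$ad
  rot[3] = dbabc$ade
  rot[4] = babc$aded
  rot[5] = abc$adedb
  rot[6] = bc$adedba
  rot[7] = c$adedbab
  rot[8] = $adedbabc
Sorted (with $ < everything):
  sorted[0] = $adedbabc
  sorted[1] = abc$adedb
  sorted[2] = adedbabc$
  sorted[3] = babc$aded
  sorted[4] = bc$adedba
  sorted[5] = c$adedbab
  sorted[6] = dbabc$ade
  sorted[7] = dedbabc$a
  sorted[8] = edbabc$ad
sorted[1] = abc$adedb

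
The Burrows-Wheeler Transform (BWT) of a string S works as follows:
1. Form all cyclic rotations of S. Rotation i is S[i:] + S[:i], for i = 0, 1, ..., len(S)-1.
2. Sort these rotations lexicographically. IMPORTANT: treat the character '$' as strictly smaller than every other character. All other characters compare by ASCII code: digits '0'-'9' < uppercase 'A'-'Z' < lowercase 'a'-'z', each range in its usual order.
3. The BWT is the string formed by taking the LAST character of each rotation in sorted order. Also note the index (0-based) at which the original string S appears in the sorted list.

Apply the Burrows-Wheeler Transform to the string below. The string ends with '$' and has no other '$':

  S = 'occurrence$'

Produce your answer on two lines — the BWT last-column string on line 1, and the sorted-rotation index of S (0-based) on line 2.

All 11 rotations (rotation i = S[i:]+S[:i]):
  rot[0] = occurrence$
  rot[1] = ccurrence$o
  rot[2] = currence$oc
  rot[3] = urrence$occ
  rot[4] = rrence$occu
  rot[5] = rence$occur
  rot[6] = ence$occurr
  rot[7] = nce$occurre
  rot[8] = ce$occurren
  rot[9] = e$occurrenc
  rot[10] = $occurrence
Sorted (with $ < everything):
  sorted[0] = $occurrence  (last char: 'e')
  sorted[1] = ccurrence$o  (last char: 'o')
  sorted[2] = ce$occurren  (last char: 'n')
  sorted[3] = currence$oc  (last char: 'c')
  sorted[4] = e$occurrenc  (last char: 'c')
  sorted[5] = ence$occurr  (last char: 'r')
  sorted[6] = nce$occurre  (last char: 'e')
  sorted[7] = occurrence$  (last char: '$')
  sorted[8] = rence$occur  (last char: 'r')
  sorted[9] = rrence$occu  (last char: 'u')
  sorted[10] = urrence$occ  (last char: 'c')
Last column: eonccre$ruc
Original string S is at sorted index 7

Answer: eonccre$ruc
7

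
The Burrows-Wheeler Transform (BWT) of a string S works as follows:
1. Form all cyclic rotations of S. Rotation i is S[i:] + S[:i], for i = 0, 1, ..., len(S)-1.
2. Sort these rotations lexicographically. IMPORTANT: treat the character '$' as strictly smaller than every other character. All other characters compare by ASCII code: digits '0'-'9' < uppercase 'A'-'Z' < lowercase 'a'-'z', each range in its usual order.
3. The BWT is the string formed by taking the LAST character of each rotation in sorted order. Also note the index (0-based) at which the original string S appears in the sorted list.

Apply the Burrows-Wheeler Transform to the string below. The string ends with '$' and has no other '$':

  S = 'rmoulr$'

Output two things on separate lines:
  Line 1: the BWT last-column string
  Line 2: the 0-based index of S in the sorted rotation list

All 7 rotations (rotation i = S[i:]+S[:i]):
  rot[0] = rmoulr$
  rot[1] = moulr$r
  rot[2] = oulr$rm
  rot[3] = ulr$rmo
  rot[4] = lr$rmou
  rot[5] = r$rmoul
  rot[6] = $rmoulr
Sorted (with $ < everything):
  sorted[0] = $rmoulr  (last char: 'r')
  sorted[1] = lr$rmou  (last char: 'u')
  sorted[2] = moulr$r  (last char: 'r')
  sorted[3] = oulr$rm  (last char: 'm')
  sorted[4] = r$rmoul  (last char: 'l')
  sorted[5] = rmoulr$  (last char: '$')
  sorted[6] = ulr$rmo  (last char: 'o')
Last column: rurml$o
Original string S is at sorted index 5

Answer: rurml$o
5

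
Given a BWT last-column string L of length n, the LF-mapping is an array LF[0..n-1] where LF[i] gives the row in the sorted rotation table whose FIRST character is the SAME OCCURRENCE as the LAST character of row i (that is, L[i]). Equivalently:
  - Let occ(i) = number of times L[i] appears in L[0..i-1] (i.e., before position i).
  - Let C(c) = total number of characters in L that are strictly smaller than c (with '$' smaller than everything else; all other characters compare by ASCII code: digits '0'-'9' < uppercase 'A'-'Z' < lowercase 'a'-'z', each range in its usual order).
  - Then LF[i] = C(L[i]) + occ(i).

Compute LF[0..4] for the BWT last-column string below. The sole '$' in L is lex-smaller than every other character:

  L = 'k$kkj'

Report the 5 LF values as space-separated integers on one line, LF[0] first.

Answer: 2 0 3 4 1

Derivation:
Char counts: '$':1, 'j':1, 'k':3
C (first-col start): C('$')=0, C('j')=1, C('k')=2
L[0]='k': occ=0, LF[0]=C('k')+0=2+0=2
L[1]='$': occ=0, LF[1]=C('$')+0=0+0=0
L[2]='k': occ=1, LF[2]=C('k')+1=2+1=3
L[3]='k': occ=2, LF[3]=C('k')+2=2+2=4
L[4]='j': occ=0, LF[4]=C('j')+0=1+0=1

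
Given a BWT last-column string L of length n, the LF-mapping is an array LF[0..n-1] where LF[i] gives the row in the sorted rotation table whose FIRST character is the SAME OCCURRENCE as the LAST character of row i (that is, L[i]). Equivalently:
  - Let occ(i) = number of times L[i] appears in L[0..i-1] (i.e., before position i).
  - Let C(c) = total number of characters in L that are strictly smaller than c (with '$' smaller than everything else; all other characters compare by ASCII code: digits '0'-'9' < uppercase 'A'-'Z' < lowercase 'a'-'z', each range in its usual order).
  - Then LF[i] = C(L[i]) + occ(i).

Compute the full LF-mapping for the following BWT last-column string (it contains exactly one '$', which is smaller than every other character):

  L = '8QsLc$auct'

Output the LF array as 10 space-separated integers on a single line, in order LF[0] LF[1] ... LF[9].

Answer: 1 3 7 2 5 0 4 9 6 8

Derivation:
Char counts: '$':1, '8':1, 'L':1, 'Q':1, 'a':1, 'c':2, 's':1, 't':1, 'u':1
C (first-col start): C('$')=0, C('8')=1, C('L')=2, C('Q')=3, C('a')=4, C('c')=5, C('s')=7, C('t')=8, C('u')=9
L[0]='8': occ=0, LF[0]=C('8')+0=1+0=1
L[1]='Q': occ=0, LF[1]=C('Q')+0=3+0=3
L[2]='s': occ=0, LF[2]=C('s')+0=7+0=7
L[3]='L': occ=0, LF[3]=C('L')+0=2+0=2
L[4]='c': occ=0, LF[4]=C('c')+0=5+0=5
L[5]='$': occ=0, LF[5]=C('$')+0=0+0=0
L[6]='a': occ=0, LF[6]=C('a')+0=4+0=4
L[7]='u': occ=0, LF[7]=C('u')+0=9+0=9
L[8]='c': occ=1, LF[8]=C('c')+1=5+1=6
L[9]='t': occ=0, LF[9]=C('t')+0=8+0=8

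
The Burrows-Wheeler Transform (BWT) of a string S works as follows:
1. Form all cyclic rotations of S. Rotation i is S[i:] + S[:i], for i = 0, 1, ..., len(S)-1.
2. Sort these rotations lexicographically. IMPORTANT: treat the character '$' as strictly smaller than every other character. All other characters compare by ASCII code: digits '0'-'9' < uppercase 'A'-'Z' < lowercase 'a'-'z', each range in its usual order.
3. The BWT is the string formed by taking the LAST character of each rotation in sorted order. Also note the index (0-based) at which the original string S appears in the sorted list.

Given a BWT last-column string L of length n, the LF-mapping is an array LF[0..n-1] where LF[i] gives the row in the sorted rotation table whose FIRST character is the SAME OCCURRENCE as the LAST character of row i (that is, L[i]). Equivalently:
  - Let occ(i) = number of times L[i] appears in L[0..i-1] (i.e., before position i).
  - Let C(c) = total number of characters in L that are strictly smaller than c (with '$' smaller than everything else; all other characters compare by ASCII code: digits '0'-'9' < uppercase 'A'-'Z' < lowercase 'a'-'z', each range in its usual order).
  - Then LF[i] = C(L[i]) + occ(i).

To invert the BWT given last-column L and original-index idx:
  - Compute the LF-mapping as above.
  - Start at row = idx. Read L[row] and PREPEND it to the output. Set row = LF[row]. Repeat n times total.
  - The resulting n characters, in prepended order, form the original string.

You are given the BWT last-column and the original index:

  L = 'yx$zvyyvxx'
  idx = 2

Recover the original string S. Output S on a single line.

Answer: vyxzxvxyy$

Derivation:
LF mapping: 6 3 0 9 1 7 8 2 4 5
Walk LF starting at row 2, prepending L[row]:
  step 1: row=2, L[2]='$', prepend. Next row=LF[2]=0
  step 2: row=0, L[0]='y', prepend. Next row=LF[0]=6
  step 3: row=6, L[6]='y', prepend. Next row=LF[6]=8
  step 4: row=8, L[8]='x', prepend. Next row=LF[8]=4
  step 5: row=4, L[4]='v', prepend. Next row=LF[4]=1
  step 6: row=1, L[1]='x', prepend. Next row=LF[1]=3
  step 7: row=3, L[3]='z', prepend. Next row=LF[3]=9
  step 8: row=9, L[9]='x', prepend. Next row=LF[9]=5
  step 9: row=5, L[5]='y', prepend. Next row=LF[5]=7
  step 10: row=7, L[7]='v', prepend. Next row=LF[7]=2
Reversed output: vyxzxvxyy$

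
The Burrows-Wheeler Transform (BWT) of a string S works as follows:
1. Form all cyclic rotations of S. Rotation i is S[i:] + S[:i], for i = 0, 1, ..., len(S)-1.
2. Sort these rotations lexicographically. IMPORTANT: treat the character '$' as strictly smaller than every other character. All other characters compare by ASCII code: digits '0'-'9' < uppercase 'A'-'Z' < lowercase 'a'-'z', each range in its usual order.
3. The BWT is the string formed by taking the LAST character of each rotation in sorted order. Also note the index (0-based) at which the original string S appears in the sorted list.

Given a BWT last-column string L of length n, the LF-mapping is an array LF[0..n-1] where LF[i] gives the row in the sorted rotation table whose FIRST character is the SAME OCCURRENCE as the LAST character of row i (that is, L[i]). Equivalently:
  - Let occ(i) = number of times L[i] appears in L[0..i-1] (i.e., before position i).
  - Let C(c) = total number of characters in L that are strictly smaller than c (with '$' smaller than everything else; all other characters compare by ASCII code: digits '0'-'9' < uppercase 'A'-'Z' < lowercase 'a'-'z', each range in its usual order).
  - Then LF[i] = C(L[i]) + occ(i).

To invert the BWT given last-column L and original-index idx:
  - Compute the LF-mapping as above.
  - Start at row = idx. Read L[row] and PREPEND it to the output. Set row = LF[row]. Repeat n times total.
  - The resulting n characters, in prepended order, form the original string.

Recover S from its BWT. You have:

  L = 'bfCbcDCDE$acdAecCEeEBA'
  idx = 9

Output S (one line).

Answer: EDDCCcEebBedaEccCAfAb$

Derivation:
LF mapping: 13 21 4 14 15 7 5 8 9 0 12 16 18 1 19 17 6 10 20 11 3 2
Walk LF starting at row 9, prepending L[row]:
  step 1: row=9, L[9]='$', prepend. Next row=LF[9]=0
  step 2: row=0, L[0]='b', prepend. Next row=LF[0]=13
  step 3: row=13, L[13]='A', prepend. Next row=LF[13]=1
  step 4: row=1, L[1]='f', prepend. Next row=LF[1]=21
  step 5: row=21, L[21]='A', prepend. Next row=LF[21]=2
  step 6: row=2, L[2]='C', prepend. Next row=LF[2]=4
  step 7: row=4, L[4]='c', prepend. Next row=LF[4]=15
  step 8: row=15, L[15]='c', prepend. Next row=LF[15]=17
  step 9: row=17, L[17]='E', prepend. Next row=LF[17]=10
  step 10: row=10, L[10]='a', prepend. Next row=LF[10]=12
  step 11: row=12, L[12]='d', prepend. Next row=LF[12]=18
  step 12: row=18, L[18]='e', prepend. Next row=LF[18]=20
  step 13: row=20, L[20]='B', prepend. Next row=LF[20]=3
  step 14: row=3, L[3]='b', prepend. Next row=LF[3]=14
  step 15: row=14, L[14]='e', prepend. Next row=LF[14]=19
  step 16: row=19, L[19]='E', prepend. Next row=LF[19]=11
  step 17: row=11, L[11]='c', prepend. Next row=LF[11]=16
  step 18: row=16, L[16]='C', prepend. Next row=LF[16]=6
  step 19: row=6, L[6]='C', prepend. Next row=LF[6]=5
  step 20: row=5, L[5]='D', prepend. Next row=LF[5]=7
  step 21: row=7, L[7]='D', prepend. Next row=LF[7]=8
  step 22: row=8, L[8]='E', prepend. Next row=LF[8]=9
Reversed output: EDDCCcEebBedaEccCAfAb$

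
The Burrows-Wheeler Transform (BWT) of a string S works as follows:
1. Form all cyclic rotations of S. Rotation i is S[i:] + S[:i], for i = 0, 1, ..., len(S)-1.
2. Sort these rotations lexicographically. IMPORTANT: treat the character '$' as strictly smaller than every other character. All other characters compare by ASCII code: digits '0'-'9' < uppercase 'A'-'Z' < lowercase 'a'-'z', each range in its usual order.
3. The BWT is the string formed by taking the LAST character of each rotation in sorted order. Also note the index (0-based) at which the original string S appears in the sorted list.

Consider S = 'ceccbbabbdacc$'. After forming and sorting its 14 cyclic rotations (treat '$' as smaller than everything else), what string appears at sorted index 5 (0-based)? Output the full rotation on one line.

All 14 rotations (rotation i = S[i:]+S[:i]):
  rot[0] = ceccbbabbdacc$
  rot[1] = eccbbabbdacc$c
  rot[2] = ccbbabbdacc$ce
  rot[3] = cbbabbdacc$cec
  rot[4] = bbabbdacc$cecc
  rot[5] = babbdacc$ceccb
  rot[6] = abbdacc$ceccbb
  rot[7] = bbdacc$ceccbba
  rot[8] = bdacc$ceccbbab
  rot[9] = dacc$ceccbbabb
  rot[10] = acc$ceccbbabbd
  rot[11] = cc$ceccbbabbda
  rot[12] = c$ceccbbabbdac
  rot[13] = $ceccbbabbdacc
Sorted (with $ < everything):
  sorted[0] = $ceccbbabbdacc
  sorted[1] = abbdacc$ceccbb
  sorted[2] = acc$ceccbbabbd
  sorted[3] = babbdacc$ceccb
  sorted[4] = bbabbdacc$cecc
  sorted[5] = bbdacc$ceccbba
  sorted[6] = bdacc$ceccbbab
  sorted[7] = c$ceccbbabbdac
  sorted[8] = cbbabbdacc$cec
  sorted[9] = cc$ceccbbabbda
  sorted[10] = ccbbabbdacc$ce
  sorted[11] = ceccbbabbdacc$
  sorted[12] = dacc$ceccbbabb
  sorted[13] = eccbbabbdacc$c
sorted[5] = bbdacc$ceccbba

Answer: bbdacc$ceccbba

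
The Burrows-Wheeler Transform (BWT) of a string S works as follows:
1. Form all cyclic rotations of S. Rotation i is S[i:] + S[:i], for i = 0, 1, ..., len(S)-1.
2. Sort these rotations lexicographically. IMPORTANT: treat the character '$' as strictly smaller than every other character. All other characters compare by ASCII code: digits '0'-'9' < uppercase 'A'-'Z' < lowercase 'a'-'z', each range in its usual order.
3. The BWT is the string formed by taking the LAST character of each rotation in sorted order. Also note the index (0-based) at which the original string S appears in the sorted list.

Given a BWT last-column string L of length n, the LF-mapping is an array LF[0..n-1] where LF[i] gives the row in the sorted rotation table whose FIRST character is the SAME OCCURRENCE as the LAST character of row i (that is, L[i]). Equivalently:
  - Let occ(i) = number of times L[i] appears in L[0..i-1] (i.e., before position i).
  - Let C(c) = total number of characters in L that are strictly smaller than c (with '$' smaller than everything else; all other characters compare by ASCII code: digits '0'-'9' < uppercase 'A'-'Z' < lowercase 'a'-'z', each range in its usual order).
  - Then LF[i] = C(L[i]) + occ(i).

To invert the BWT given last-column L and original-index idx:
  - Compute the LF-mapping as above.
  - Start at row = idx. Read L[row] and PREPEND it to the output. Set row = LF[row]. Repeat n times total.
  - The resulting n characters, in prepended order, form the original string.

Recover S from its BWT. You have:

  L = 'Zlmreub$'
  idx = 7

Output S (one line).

LF mapping: 1 4 5 6 3 7 2 0
Walk LF starting at row 7, prepending L[row]:
  step 1: row=7, L[7]='$', prepend. Next row=LF[7]=0
  step 2: row=0, L[0]='Z', prepend. Next row=LF[0]=1
  step 3: row=1, L[1]='l', prepend. Next row=LF[1]=4
  step 4: row=4, L[4]='e', prepend. Next row=LF[4]=3
  step 5: row=3, L[3]='r', prepend. Next row=LF[3]=6
  step 6: row=6, L[6]='b', prepend. Next row=LF[6]=2
  step 7: row=2, L[2]='m', prepend. Next row=LF[2]=5
  step 8: row=5, L[5]='u', prepend. Next row=LF[5]=7
Reversed output: umbrelZ$

Answer: umbrelZ$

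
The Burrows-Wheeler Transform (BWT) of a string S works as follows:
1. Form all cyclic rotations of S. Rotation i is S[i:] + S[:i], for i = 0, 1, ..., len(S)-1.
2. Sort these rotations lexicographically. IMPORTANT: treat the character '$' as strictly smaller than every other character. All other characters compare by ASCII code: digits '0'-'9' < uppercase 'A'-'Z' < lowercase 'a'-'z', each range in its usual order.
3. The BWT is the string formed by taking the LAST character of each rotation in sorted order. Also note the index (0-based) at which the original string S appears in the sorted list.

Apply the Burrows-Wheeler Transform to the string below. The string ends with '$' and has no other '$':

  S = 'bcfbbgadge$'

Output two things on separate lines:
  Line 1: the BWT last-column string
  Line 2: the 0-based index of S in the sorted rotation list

All 11 rotations (rotation i = S[i:]+S[:i]):
  rot[0] = bcfbbgadge$
  rot[1] = cfbbgadge$b
  rot[2] = fbbgadge$bc
  rot[3] = bbgadge$bcf
  rot[4] = bgadge$bcfb
  rot[5] = gadge$bcfbb
  rot[6] = adge$bcfbbg
  rot[7] = dge$bcfbbga
  rot[8] = ge$bcfbbgad
  rot[9] = e$bcfbbgadg
  rot[10] = $bcfbbgadge
Sorted (with $ < everything):
  sorted[0] = $bcfbbgadge  (last char: 'e')
  sorted[1] = adge$bcfbbg  (last char: 'g')
  sorted[2] = bbgadge$bcf  (last char: 'f')
  sorted[3] = bcfbbgadge$  (last char: '$')
  sorted[4] = bgadge$bcfb  (last char: 'b')
  sorted[5] = cfbbgadge$b  (last char: 'b')
  sorted[6] = dge$bcfbbga  (last char: 'a')
  sorted[7] = e$bcfbbgadg  (last char: 'g')
  sorted[8] = fbbgadge$bc  (last char: 'c')
  sorted[9] = gadge$bcfbb  (last char: 'b')
  sorted[10] = ge$bcfbbgad  (last char: 'd')
Last column: egf$bbagcbd
Original string S is at sorted index 3

Answer: egf$bbagcbd
3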